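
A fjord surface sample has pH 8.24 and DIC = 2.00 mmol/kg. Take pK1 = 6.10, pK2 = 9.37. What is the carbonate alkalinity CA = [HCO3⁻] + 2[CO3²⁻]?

CA = 2.12 mmol/kg

CA = [HCO3⁻] + 2[CO3²⁻] = (α₁ + 2α₂)·DIC
At pH 8.24: [H⁺]/K1 = 10^-2.14 = 0.0072444, K2/[H⁺] = 10^-1.13 = 0.074131
α₁ = 1/(1 + 0.0072444 + 0.074131) = 1/1.0814 = 0.9247; α₂ = α₁·K2/[H⁺] = 0.06855
α₁ + 2α₂ = 1.0619
CA = 1.0619 × 2.00 = 2.12 mmol/kg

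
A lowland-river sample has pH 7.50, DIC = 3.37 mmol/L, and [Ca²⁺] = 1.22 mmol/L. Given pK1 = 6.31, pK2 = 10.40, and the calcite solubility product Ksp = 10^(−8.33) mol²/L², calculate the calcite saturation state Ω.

Ω = 1.04

α₂ = 1 / (1 + [H⁺]/K2 + [H⁺]²/(K1K2)) = 1 / (1 + 10^+2.90 + 10^+1.71)
   = 1 / (1 + 794.33 + 51.286) = 1/846.61 = 0.001181
[CO3²⁻] = α₂ × DIC = 0.001181 × 3.37 = 0.003981 mmol/L = 3.981 μmol/L
Ksp = 10^(−8.33) = 4.677×10^-9
Ω = [Ca²⁺][CO3²⁻]/Ksp = (1.22×10^-3)(3.981×10^-6) / 4.677×10^-9 = 1.04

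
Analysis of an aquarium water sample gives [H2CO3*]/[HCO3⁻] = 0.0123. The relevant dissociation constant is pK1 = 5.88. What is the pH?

pH = 7.79

From K1 = [H⁺][HCO3⁻]/[H2CO3*]:  pH = pK1 − log₁₀([H2CO3*]/[HCO3⁻])
log₁₀(0.0123) = -1.910
pH = 5.88 − (-1.910) = 7.79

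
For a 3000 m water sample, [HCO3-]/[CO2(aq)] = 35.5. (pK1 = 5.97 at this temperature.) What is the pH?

From K1 = [H⁺][HCO3-]/[CO2(aq)]:  pH = pK1 + log₁₀([HCO3-]/[CO2(aq)])
log₁₀(35.5) = +1.550
pH = 5.97 + (+1.550) = 7.52

pH = 7.52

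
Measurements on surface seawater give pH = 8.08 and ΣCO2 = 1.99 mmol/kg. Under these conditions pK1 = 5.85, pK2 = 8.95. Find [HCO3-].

α₁ = 1 / (1 + [H⁺]/K1 + K2/[H⁺]) = 1 / (1 + 10^-2.23 + 10^-0.87)
   = 1 / (1 + 0.0058884 + 0.13490) = 1/1.1408 = 0.8766
[HCO3⁻] = α₁ × DIC = 0.8766 × 1.99 = 1.74 mmol/kg

[HCO3⁻] = 1.74 mmol/kg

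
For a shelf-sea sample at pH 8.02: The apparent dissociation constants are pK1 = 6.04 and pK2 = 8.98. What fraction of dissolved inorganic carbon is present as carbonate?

α₂ = 0.0979

α₂ = 1 / (1 + [H⁺]/K2 + [H⁺]²/(K1K2)) = 1 / (1 + 10^+0.96 + 10^-1.02)
   = 1 / (1 + 9.1201 + 0.095499) = 1/10.216 = 0.09789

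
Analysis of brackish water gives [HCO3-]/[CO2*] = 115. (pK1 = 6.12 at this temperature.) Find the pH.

pH = 8.18

From K1 = [H⁺][HCO3-]/[CO2*]:  pH = pK1 + log₁₀([HCO3-]/[CO2*])
log₁₀(115) = +2.061
pH = 6.12 + (+2.061) = 8.18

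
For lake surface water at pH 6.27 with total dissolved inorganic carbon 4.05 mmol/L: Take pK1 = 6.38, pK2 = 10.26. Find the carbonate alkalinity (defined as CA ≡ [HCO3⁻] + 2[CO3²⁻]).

CA = [HCO3⁻] + 2[CO3²⁻] = (α₁ + 2α₂)·DIC
At pH 6.27: [H⁺]/K1 = 10^0.11 = 1.2882, K2/[H⁺] = 10^-3.99 = 0.00010233
α₁ = 1/(1 + 1.2882 + 0.00010233) = 1/2.2884 = 0.4370; α₂ = α₁·K2/[H⁺] = 4.472×10^-5
α₁ + 2α₂ = 0.4371
CA = 0.4371 × 4.05 = 1.77 mmol/L

CA = 1.77 mmol/L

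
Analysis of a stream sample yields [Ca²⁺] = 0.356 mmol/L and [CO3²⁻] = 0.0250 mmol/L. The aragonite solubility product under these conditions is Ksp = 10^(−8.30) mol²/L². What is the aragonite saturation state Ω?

Ω = 1.78

Ksp = 10^(−8.30) = 5.012×10^-9
Ω = [Ca²⁺][CO3²⁻]/Ksp = (0.356×10^-3)(0.0250×10^-3) / 5.012×10^-9 = 1.78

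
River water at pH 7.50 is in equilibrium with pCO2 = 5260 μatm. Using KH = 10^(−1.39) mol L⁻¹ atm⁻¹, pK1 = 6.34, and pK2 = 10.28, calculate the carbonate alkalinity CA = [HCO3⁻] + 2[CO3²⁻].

[CO2*] = KH · pCO2 = 10^(−1.39) × 5260×10^-6 = 2.143×10^-4 mol/L
α₀ = 1/(1 + K1/[H⁺] + K1K2/[H⁺]²) = 1/(1 + 10^+1.16 + 10^-1.62) = 0.06461
DIC = [CO2*]/α₀ = 2.143×10^-4 / 0.06461 = 3.317 mmol/L
CA = (α₁ + 2α₂)·DIC = (0.9338 + 2×0.001550) × 3.317 = 3.11 mmol/L

CA = 3.11 mmol/L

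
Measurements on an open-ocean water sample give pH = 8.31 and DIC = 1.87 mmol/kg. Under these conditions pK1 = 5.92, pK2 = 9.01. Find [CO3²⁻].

α₂ = 1 / (1 + [H⁺]/K2 + [H⁺]²/(K1K2)) = 1 / (1 + 10^+0.70 + 10^-1.69)
   = 1 / (1 + 5.0119 + 0.020417) = 1/6.0323 = 0.1658
[CO3²⁻] = α₂ × DIC = 0.1658 × 1.87 = 0.310 mmol/kg

[CO3²⁻] = 0.310 mmol/kg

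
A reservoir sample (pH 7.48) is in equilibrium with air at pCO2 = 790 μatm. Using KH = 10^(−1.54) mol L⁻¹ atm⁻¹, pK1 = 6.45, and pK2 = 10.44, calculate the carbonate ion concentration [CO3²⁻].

[CO3²⁻] = 0.268 μmol/L

[CO2*] = KH · pCO2 = 10^(−1.54) × 790×10^-6 = 2.278×10^-5 mol/L
α₀ = 1/(1 + K1/[H⁺] + K1K2/[H⁺]²) = 1/(1 + 10^+1.03 + 10^-1.93) = 0.08527
DIC = [CO2*]/α₀ = 2.278×10^-5 / 0.08527 = 0.2672 mmol/L
[CO3²⁻] = α₂·DIC; α₂ = 0.001002, so [CO3²⁻] = 0.001002 × 0.2672 = 0.000268 mmol/L = 0.268 μmol/L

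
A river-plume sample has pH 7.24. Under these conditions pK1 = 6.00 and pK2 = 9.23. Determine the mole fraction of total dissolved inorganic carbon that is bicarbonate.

α₁ = 1 / (1 + [H⁺]/K1 + K2/[H⁺]) = 1 / (1 + 10^-1.24 + 10^-1.99)
   = 1 / (1 + 0.057544 + 0.010233) = 1/1.0678 = 0.9365

α₁ = 0.937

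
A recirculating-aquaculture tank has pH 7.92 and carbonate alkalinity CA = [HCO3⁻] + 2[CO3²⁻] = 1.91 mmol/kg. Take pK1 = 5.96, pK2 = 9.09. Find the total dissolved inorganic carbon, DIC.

CA = [HCO3⁻] + 2[CO3²⁻] = (α₁ + 2α₂)·DIC
At pH 7.92: [H⁺]/K1 = 10^-1.96 = 0.010965, K2/[H⁺] = 10^-1.17 = 0.067608
α₁ = 1/(1 + 0.010965 + 0.067608) = 1/1.0786 = 0.9272; α₂ = α₁·K2/[H⁺] = 0.06268
α₁ + 2α₂ = 1.0525
DIC = CA / (α₁ + 2α₂) = 1.91 / 1.0525 = 1.81 mmol/kg

DIC = 1.81 mmol/kg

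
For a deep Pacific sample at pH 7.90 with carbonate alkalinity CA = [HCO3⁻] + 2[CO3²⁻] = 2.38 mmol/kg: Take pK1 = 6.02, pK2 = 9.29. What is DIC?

CA = [HCO3⁻] + 2[CO3²⁻] = (α₁ + 2α₂)·DIC
At pH 7.90: [H⁺]/K1 = 10^-1.88 = 0.013183, K2/[H⁺] = 10^-1.39 = 0.040738
α₁ = 1/(1 + 0.013183 + 0.040738) = 1/1.0539 = 0.9488; α₂ = α₁·K2/[H⁺] = 0.03865
α₁ + 2α₂ = 1.0261
DIC = CA / (α₁ + 2α₂) = 2.38 / 1.0261 = 2.32 mmol/kg

DIC = 2.32 mmol/kg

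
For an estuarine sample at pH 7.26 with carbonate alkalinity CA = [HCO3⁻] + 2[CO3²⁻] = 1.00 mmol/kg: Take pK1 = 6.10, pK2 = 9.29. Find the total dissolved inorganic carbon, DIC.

DIC = 1.06 mmol/kg

CA = [HCO3⁻] + 2[CO3²⁻] = (α₁ + 2α₂)·DIC
At pH 7.26: [H⁺]/K1 = 10^-1.16 = 0.069183, K2/[H⁺] = 10^-2.03 = 0.0093325
α₁ = 1/(1 + 0.069183 + 0.0093325) = 1/1.0785 = 0.9272; α₂ = α₁·K2/[H⁺] = 0.008653
α₁ + 2α₂ = 0.9445
DIC = CA / (α₁ + 2α₂) = 1.00 / 0.9445 = 1.06 mmol/kg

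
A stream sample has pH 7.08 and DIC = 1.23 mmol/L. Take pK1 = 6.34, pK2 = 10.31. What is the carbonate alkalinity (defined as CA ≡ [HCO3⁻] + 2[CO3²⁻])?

CA = [HCO3⁻] + 2[CO3²⁻] = (α₁ + 2α₂)·DIC
At pH 7.08: [H⁺]/K1 = 10^-0.74 = 0.18197, K2/[H⁺] = 10^-3.23 = 0.00058884
α₁ = 1/(1 + 0.18197 + 0.00058884) = 1/1.1826 = 0.8456; α₂ = α₁·K2/[H⁺] = 0.0004979
α₁ + 2α₂ = 0.8466
CA = 0.8466 × 1.23 = 1.04 mmol/L

CA = 1.04 mmol/L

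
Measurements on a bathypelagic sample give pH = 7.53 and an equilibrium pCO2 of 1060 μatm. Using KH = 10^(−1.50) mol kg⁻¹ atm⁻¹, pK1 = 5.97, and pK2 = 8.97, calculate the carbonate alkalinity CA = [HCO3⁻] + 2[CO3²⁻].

[CO2*] = KH · pCO2 = 10^(−1.50) × 1060×10^-6 = 3.352×10^-5 mol/kg
α₀ = 1/(1 + K1/[H⁺] + K1K2/[H⁺]²) = 1/(1 + 10^+1.56 + 10^+0.12) = 0.02589
DIC = [CO2*]/α₀ = 3.352×10^-5 / 0.02589 = 1.295 mmol/kg
CA = (α₁ + 2α₂)·DIC = (0.9400 + 2×0.03413) × 1.295 = 1.31 mmol/kg

CA = 1.31 mmol/kg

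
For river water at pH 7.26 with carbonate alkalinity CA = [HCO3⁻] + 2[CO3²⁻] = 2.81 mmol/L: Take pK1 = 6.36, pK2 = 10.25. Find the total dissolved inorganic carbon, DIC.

DIC = 3.16 mmol/L

CA = [HCO3⁻] + 2[CO3²⁻] = (α₁ + 2α₂)·DIC
At pH 7.26: [H⁺]/K1 = 10^-0.90 = 0.12589, K2/[H⁺] = 10^-2.99 = 0.0010233
α₁ = 1/(1 + 0.12589 + 0.0010233) = 1/1.1269 = 0.8874; α₂ = α₁·K2/[H⁺] = 0.0009080
α₁ + 2α₂ = 0.8892
DIC = CA / (α₁ + 2α₂) = 2.81 / 0.8892 = 3.16 mmol/L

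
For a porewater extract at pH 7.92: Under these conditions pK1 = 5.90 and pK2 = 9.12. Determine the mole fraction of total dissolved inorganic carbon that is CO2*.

α₀ = 0.00890

α₀ = 1 / (1 + K1/[H⁺] + K1K2/[H⁺]²) = 1 / (1 + 10^+2.02 + 10^+0.82)
   = 1 / (1 + 104.71 + 6.6069) = 1/112.32 = 0.008903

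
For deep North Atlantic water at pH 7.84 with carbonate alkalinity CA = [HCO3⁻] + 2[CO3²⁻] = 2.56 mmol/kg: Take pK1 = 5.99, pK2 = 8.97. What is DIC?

DIC = 2.43 mmol/kg

CA = [HCO3⁻] + 2[CO3²⁻] = (α₁ + 2α₂)·DIC
At pH 7.84: [H⁺]/K1 = 10^-1.85 = 0.014125, K2/[H⁺] = 10^-1.13 = 0.074131
α₁ = 1/(1 + 0.014125 + 0.074131) = 1/1.0883 = 0.9189; α₂ = α₁·K2/[H⁺] = 0.06812
α₁ + 2α₂ = 1.0551
DIC = CA / (α₁ + 2α₂) = 2.56 / 1.0551 = 2.43 mmol/kg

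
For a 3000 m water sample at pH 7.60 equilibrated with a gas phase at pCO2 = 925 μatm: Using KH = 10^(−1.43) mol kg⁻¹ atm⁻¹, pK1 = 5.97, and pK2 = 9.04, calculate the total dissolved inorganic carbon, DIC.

[CO2*] = KH · pCO2 = 10^(−1.43) × 925×10^-6 = 3.437×10^-5 mol/kg
α₀ = 1/(1 + K1/[H⁺] + K1K2/[H⁺]²) = 1/(1 + 10^+1.63 + 10^+0.19) = 0.02212
DIC = [CO2*]/α₀ = 3.437×10^-5 / 0.02212 = 1.55 mmol/kg

DIC = 1.55 mmol/kg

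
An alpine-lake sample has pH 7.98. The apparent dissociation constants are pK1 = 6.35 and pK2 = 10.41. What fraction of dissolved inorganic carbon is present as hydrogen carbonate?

α₁ = 1 / (1 + [H⁺]/K1 + K2/[H⁺]) = 1 / (1 + 10^-1.63 + 10^-2.43)
   = 1 / (1 + 0.023442 + 0.0037154) = 1/1.0272 = 0.9736

α₁ = 0.974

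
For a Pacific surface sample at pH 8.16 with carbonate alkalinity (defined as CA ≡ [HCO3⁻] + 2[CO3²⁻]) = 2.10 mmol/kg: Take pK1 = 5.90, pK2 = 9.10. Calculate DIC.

DIC = 1.91 mmol/kg

CA = [HCO3⁻] + 2[CO3²⁻] = (α₁ + 2α₂)·DIC
At pH 8.16: [H⁺]/K1 = 10^-2.26 = 0.0054954, K2/[H⁺] = 10^-0.94 = 0.11482
α₁ = 1/(1 + 0.0054954 + 0.11482) = 1/1.1203 = 0.8926; α₂ = α₁·K2/[H⁺] = 0.1025
α₁ + 2α₂ = 1.0976
DIC = CA / (α₁ + 2α₂) = 2.10 / 1.0976 = 1.91 mmol/kg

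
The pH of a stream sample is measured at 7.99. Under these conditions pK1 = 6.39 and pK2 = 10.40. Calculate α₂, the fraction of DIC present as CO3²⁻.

α₂ = 0.00378

α₂ = 1 / (1 + [H⁺]/K2 + [H⁺]²/(K1K2)) = 1 / (1 + 10^+2.41 + 10^+0.81)
   = 1 / (1 + 257.04 + 6.4565) = 1/264.50 = 0.003781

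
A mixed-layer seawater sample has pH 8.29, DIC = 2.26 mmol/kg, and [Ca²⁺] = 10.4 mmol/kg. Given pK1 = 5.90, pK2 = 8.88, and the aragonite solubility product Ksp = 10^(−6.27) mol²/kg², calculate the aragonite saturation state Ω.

α₂ = 1 / (1 + [H⁺]/K2 + [H⁺]²/(K1K2)) = 1 / (1 + 10^+0.59 + 10^-1.80)
   = 1 / (1 + 3.8905 + 0.015849) = 1/4.9063 = 0.2038
[CO3²⁻] = α₂ × DIC = 0.2038 × 2.26 = 0.4606 mmol/kg
Ksp = 10^(−6.27) = 5.370×10^-7
Ω = [Ca²⁺][CO3²⁻]/Ksp = (10.4×10^-3)(4.606×10^-4) / 5.370×10^-7 = 8.92

Ω = 8.92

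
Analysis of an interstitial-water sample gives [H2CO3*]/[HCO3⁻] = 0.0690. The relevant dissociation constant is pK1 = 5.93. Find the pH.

From K1 = [H⁺][HCO3⁻]/[H2CO3*]:  pH = pK1 − log₁₀([H2CO3*]/[HCO3⁻])
log₁₀(0.0690) = -1.161
pH = 5.93 − (-1.161) = 7.09

pH = 7.09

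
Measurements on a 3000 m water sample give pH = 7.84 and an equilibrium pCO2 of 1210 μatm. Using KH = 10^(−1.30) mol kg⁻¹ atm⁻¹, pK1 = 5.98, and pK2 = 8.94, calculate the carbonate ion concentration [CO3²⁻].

[CO2*] = KH · pCO2 = 10^(−1.30) × 1210×10^-6 = 6.064×10^-5 mol/kg
α₀ = 1/(1 + K1/[H⁺] + K1K2/[H⁺]²) = 1/(1 + 10^+1.86 + 10^+0.76) = 0.01263
DIC = [CO2*]/α₀ = 6.064×10^-5 / 0.01263 = 4.803 mmol/kg
[CO3²⁻] = α₂·DIC; α₂ = 0.07266, so [CO3²⁻] = 0.07266 × 4.803 = 0.349 mmol/kg

[CO3²⁻] = 0.349 mmol/kg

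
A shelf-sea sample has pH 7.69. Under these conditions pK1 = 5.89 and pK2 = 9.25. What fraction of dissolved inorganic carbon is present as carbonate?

α₂ = 1 / (1 + [H⁺]/K2 + [H⁺]²/(K1K2)) = 1 / (1 + 10^+1.56 + 10^-0.24)
   = 1 / (1 + 36.308 + 0.57544) = 1/37.883 = 0.02640

α₂ = 0.0264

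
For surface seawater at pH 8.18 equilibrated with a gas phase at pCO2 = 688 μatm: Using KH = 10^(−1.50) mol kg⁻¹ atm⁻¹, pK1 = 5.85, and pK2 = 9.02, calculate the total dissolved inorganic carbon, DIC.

DIC = 5.35 mmol/kg

[CO2*] = KH · pCO2 = 10^(−1.50) × 688×10^-6 = 2.176×10^-5 mol/kg
α₀ = 1/(1 + K1/[H⁺] + K1K2/[H⁺]²) = 1/(1 + 10^+2.33 + 10^+1.49) = 0.004070
DIC = [CO2*]/α₀ = 2.176×10^-5 / 0.004070 = 5.35 mmol/kg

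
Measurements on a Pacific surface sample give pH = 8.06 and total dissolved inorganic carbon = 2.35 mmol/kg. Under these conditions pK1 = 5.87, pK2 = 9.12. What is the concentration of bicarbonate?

[HCO3⁻] = 2.15 mmol/kg

α₁ = 1 / (1 + [H⁺]/K1 + K2/[H⁺]) = 1 / (1 + 10^-2.19 + 10^-1.06)
   = 1 / (1 + 0.0064565 + 0.087096) = 1/1.0936 = 0.9145
[HCO3⁻] = α₁ × DIC = 0.9145 × 2.35 = 2.15 mmol/kg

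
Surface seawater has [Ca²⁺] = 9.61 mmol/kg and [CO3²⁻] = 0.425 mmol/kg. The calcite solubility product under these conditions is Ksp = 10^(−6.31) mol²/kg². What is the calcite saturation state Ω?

Ω = 8.34

Ksp = 10^(−6.31) = 4.898×10^-7
Ω = [Ca²⁺][CO3²⁻]/Ksp = (9.61×10^-3)(0.425×10^-3) / 4.898×10^-7 = 8.34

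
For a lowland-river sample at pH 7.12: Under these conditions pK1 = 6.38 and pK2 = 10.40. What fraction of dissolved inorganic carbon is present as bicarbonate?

α₁ = 0.846

α₁ = 1 / (1 + [H⁺]/K1 + K2/[H⁺]) = 1 / (1 + 10^-0.74 + 10^-3.28)
   = 1 / (1 + 0.18197 + 0.00052481) = 1/1.1825 = 0.8457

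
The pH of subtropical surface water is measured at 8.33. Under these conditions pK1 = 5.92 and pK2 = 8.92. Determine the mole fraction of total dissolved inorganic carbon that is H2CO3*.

α₀ = 0.00309

α₀ = 1 / (1 + K1/[H⁺] + K1K2/[H⁺]²) = 1 / (1 + 10^+2.41 + 10^+1.82)
   = 1 / (1 + 257.04 + 66.069) = 1/324.11 = 0.003085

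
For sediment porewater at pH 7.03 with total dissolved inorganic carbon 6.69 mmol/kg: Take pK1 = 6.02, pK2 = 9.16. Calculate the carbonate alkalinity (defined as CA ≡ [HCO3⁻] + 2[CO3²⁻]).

CA = [HCO3⁻] + 2[CO3²⁻] = (α₁ + 2α₂)·DIC
At pH 7.03: [H⁺]/K1 = 10^-1.01 = 0.097724, K2/[H⁺] = 10^-2.13 = 0.0074131
α₁ = 1/(1 + 0.097724 + 0.0074131) = 1/1.1051 = 0.9049; α₂ = α₁·K2/[H⁺] = 0.006708
α₁ + 2α₂ = 0.9183
CA = 0.9183 × 6.69 = 6.14 mmol/kg

CA = 6.14 mmol/kg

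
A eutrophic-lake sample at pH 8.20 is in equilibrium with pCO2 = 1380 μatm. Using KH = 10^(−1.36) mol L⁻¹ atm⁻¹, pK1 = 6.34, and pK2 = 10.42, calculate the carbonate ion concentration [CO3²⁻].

[CO2*] = KH · pCO2 = 10^(−1.36) × 1380×10^-6 = 6.024×10^-5 mol/L
α₀ = 1/(1 + K1/[H⁺] + K1K2/[H⁺]²) = 1/(1 + 10^+1.86 + 10^-0.36) = 0.01354
DIC = [CO2*]/α₀ = 6.024×10^-5 / 0.01354 = 4.450 mmol/L
[CO3²⁻] = α₂·DIC; α₂ = 0.005908, so [CO3²⁻] = 0.005908 × 4.450 = 0.0263 mmol/L

[CO3²⁻] = 0.0263 mmol/L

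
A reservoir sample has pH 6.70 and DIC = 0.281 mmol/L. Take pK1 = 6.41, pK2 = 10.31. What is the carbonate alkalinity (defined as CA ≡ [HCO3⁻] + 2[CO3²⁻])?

CA = 0.186 mmol/L

CA = [HCO3⁻] + 2[CO3²⁻] = (α₁ + 2α₂)·DIC
At pH 6.70: [H⁺]/K1 = 10^-0.29 = 0.51286, K2/[H⁺] = 10^-3.61 = 0.00024547
α₁ = 1/(1 + 0.51286 + 0.00024547) = 1/1.5131 = 0.6609; α₂ = α₁·K2/[H⁺] = 0.0001622
α₁ + 2α₂ = 0.6612
CA = 0.6612 × 0.281 = 0.186 mmol/L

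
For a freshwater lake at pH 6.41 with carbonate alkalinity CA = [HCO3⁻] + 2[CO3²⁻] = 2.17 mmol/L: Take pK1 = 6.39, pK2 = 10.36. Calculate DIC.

DIC = 4.24 mmol/L

CA = [HCO3⁻] + 2[CO3²⁻] = (α₁ + 2α₂)·DIC
At pH 6.41: [H⁺]/K1 = 10^-0.02 = 0.95499, K2/[H⁺] = 10^-3.95 = 0.00011220
α₁ = 1/(1 + 0.95499 + 0.00011220) = 1/1.9551 = 0.5115; α₂ = α₁·K2/[H⁺] = 5.739×10^-5
α₁ + 2α₂ = 0.5116
DIC = CA / (α₁ + 2α₂) = 2.17 / 0.5116 = 4.24 mmol/L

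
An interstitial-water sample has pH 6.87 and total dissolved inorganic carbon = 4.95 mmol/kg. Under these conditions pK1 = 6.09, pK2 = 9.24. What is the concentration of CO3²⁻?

[CO3²⁻] = 18.0 μmol/kg

α₂ = 1 / (1 + [H⁺]/K2 + [H⁺]²/(K1K2)) = 1 / (1 + 10^+2.37 + 10^+1.59)
   = 1 / (1 + 234.42 + 38.905) = 1/274.33 = 0.003645
[CO3²⁻] = α₂ × DIC = 0.003645 × 4.95 = 0.0180 mmol/kg = 18.0 μmol/kg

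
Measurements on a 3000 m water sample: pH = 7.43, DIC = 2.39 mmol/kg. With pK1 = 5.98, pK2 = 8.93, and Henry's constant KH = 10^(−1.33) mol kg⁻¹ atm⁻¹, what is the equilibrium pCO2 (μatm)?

pCO2 = 1700 μatm

α₀ = 1 / (1 + K1/[H⁺] + K1K2/[H⁺]²) = 1 / (1 + 10^+1.45 + 10^-0.05)
   = 1 / (1 + 28.184 + 0.89125) = 1/30.075 = 0.03325
[CO2*] = α₀ × DIC = 0.03325 × 2.39 = 0.07947 mmol/kg
pCO2 = [CO2*]/KH = 7.947×10^-5 / 4.677×10^-2 = 1700 μatm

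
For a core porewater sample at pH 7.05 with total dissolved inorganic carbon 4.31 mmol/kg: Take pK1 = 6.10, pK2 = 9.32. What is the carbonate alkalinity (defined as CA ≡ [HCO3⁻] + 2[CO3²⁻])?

CA = 3.90 mmol/kg

CA = [HCO3⁻] + 2[CO3²⁻] = (α₁ + 2α₂)·DIC
At pH 7.05: [H⁺]/K1 = 10^-0.95 = 0.11220, K2/[H⁺] = 10^-2.27 = 0.0053703
α₁ = 1/(1 + 0.11220 + 0.0053703) = 1/1.1176 = 0.8948; α₂ = α₁·K2/[H⁺] = 0.004805
α₁ + 2α₂ = 0.9044
CA = 0.9044 × 4.31 = 3.90 mmol/kg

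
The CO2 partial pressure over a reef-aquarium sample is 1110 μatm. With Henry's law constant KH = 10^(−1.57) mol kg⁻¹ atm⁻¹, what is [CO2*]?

[CO2*] = 29.9 μmol/kg

KH = 10^(−1.57) = 2.692×10^-2 mol kg⁻¹ atm⁻¹
[CO2*] = KH · pCO2 = 2.692×10^-2 × 1110×10^-6 atm = 2.99×10^-5 mol/kg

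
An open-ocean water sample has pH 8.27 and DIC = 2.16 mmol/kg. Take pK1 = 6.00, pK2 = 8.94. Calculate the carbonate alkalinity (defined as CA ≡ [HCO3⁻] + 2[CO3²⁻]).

CA = 2.53 mmol/kg

CA = [HCO3⁻] + 2[CO3²⁻] = (α₁ + 2α₂)·DIC
At pH 8.27: [H⁺]/K1 = 10^-2.27 = 0.0053703, K2/[H⁺] = 10^-0.67 = 0.21380
α₁ = 1/(1 + 0.0053703 + 0.21380) = 1/1.2192 = 0.8202; α₂ = α₁·K2/[H⁺] = 0.1754
α₁ + 2α₂ = 1.1710
CA = 1.1710 × 2.16 = 2.53 mmol/kg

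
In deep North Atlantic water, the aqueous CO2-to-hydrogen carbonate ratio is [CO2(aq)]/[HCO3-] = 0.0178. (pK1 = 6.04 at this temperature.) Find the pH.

From K1 = [H⁺][HCO3-]/[CO2(aq)]:  pH = pK1 − log₁₀([CO2(aq)]/[HCO3-])
log₁₀(0.0178) = -1.750
pH = 6.04 − (-1.750) = 7.79

pH = 7.79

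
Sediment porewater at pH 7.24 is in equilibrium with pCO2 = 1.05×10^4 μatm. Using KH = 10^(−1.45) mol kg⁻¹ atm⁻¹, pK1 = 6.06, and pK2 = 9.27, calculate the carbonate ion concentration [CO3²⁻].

[CO3²⁻] = 0.0526 mmol/kg

[CO2*] = KH · pCO2 = 10^(−1.45) × 1.05×10^4×10^-6 = 3.726×10^-4 mol/kg
α₀ = 1/(1 + K1/[H⁺] + K1K2/[H⁺]²) = 1/(1 + 10^+1.18 + 10^-0.85) = 0.06144
DIC = [CO2*]/α₀ = 3.726×10^-4 / 0.06144 = 6.064 mmol/kg
[CO3²⁻] = α₂·DIC; α₂ = 0.008678, so [CO3²⁻] = 0.008678 × 6.064 = 0.0526 mmol/kg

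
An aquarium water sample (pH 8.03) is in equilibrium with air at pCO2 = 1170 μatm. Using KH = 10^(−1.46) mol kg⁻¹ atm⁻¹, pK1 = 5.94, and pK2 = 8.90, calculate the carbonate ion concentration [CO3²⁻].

[CO2*] = KH · pCO2 = 10^(−1.46) × 1170×10^-6 = 4.057×10^-5 mol/kg
α₀ = 1/(1 + K1/[H⁺] + K1K2/[H⁺]²) = 1/(1 + 10^+2.09 + 10^+1.22) = 0.007111
DIC = [CO2*]/α₀ = 4.057×10^-5 / 0.007111 = 5.705 mmol/kg
[CO3²⁻] = α₂·DIC; α₂ = 0.1180, so [CO3²⁻] = 0.1180 × 5.705 = 0.673 mmol/kg

[CO3²⁻] = 0.673 mmol/kg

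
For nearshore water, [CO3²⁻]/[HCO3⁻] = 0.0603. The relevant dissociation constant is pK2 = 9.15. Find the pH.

pH = 7.93

From K2 = [H⁺][CO3²⁻]/[HCO3⁻]:  pH = pK2 + log₁₀([CO3²⁻]/[HCO3⁻])
log₁₀(0.0603) = -1.220
pH = 9.15 + (-1.220) = 7.93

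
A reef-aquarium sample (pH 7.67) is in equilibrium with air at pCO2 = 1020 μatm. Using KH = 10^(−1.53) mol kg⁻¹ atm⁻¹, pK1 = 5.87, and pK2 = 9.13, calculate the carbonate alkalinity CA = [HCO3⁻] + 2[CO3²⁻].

CA = 2.03 mmol/kg

[CO2*] = KH · pCO2 = 10^(−1.53) × 1020×10^-6 = 3.010×10^-5 mol/kg
α₀ = 1/(1 + K1/[H⁺] + K1K2/[H⁺]²) = 1/(1 + 10^+1.80 + 10^+0.34) = 0.01509
DIC = [CO2*]/α₀ = 3.010×10^-5 / 0.01509 = 1.995 mmol/kg
CA = (α₁ + 2α₂)·DIC = (0.9519 + 2×0.03301) × 1.995 = 2.03 mmol/kg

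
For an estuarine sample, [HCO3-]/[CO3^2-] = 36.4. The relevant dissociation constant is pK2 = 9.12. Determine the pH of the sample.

From K2 = [H⁺][CO3^2-]/[HCO3-]:  pH = pK2 − log₁₀([HCO3-]/[CO3^2-])
log₁₀(36.4) = +1.561
pH = 9.12 − (+1.561) = 7.56

pH = 7.56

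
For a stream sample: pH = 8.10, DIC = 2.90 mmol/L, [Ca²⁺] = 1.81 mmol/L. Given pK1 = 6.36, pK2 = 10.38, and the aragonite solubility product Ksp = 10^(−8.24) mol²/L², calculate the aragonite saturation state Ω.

α₂ = 1 / (1 + [H⁺]/K2 + [H⁺]²/(K1K2)) = 1 / (1 + 10^+2.28 + 10^+0.54)
   = 1 / (1 + 190.55 + 3.4674) = 1/195.01 = 0.005128
[CO3²⁻] = α₂ × DIC = 0.005128 × 2.90 = 0.01487 mmol/L = 14.87 μmol/L
Ksp = 10^(−8.24) = 5.754×10^-9
Ω = [Ca²⁺][CO3²⁻]/Ksp = (1.81×10^-3)(1.487×10^-5) / 5.754×10^-9 = 4.68

Ω = 4.68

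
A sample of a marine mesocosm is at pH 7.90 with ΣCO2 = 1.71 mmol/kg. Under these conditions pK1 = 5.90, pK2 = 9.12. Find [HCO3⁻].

[HCO3⁻] = 1.60 mmol/kg

α₁ = 1 / (1 + [H⁺]/K1 + K2/[H⁺]) = 1 / (1 + 10^-2.00 + 10^-1.22)
   = 1 / (1 + 0.010000 + 0.060256) = 1/1.0703 = 0.9344
[HCO3⁻] = α₁ × DIC = 0.9344 × 1.71 = 1.60 mmol/kg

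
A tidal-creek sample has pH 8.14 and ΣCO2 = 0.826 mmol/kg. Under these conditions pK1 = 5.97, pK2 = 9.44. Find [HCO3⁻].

α₁ = 1 / (1 + [H⁺]/K1 + K2/[H⁺]) = 1 / (1 + 10^-2.17 + 10^-1.30)
   = 1 / (1 + 0.0067608 + 0.050119) = 1/1.0569 = 0.9462
[HCO3⁻] = α₁ × DIC = 0.9462 × 0.826 = 0.782 mmol/kg

[HCO3⁻] = 0.782 mmol/kg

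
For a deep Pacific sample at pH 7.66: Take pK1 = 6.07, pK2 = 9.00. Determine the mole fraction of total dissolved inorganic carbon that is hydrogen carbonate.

α₁ = 1 / (1 + [H⁺]/K1 + K2/[H⁺]) = 1 / (1 + 10^-1.59 + 10^-1.34)
   = 1 / (1 + 0.025704 + 0.045709) = 1/1.0714 = 0.9333

α₁ = 0.933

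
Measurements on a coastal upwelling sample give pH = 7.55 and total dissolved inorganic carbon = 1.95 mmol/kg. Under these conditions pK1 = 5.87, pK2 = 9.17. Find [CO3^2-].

[CO3²⁻] = 0.0448 mmol/kg

α₂ = 1 / (1 + [H⁺]/K2 + [H⁺]²/(K1K2)) = 1 / (1 + 10^+1.62 + 10^-0.06)
   = 1 / (1 + 41.687 + 0.87096) = 1/43.558 = 0.02296
[CO3²⁻] = α₂ × DIC = 0.02296 × 1.95 = 0.0448 mmol/kg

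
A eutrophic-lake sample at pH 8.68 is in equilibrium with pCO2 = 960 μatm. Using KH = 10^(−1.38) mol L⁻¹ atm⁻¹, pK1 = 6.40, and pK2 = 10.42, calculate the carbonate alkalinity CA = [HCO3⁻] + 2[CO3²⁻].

[CO2*] = KH · pCO2 = 10^(−1.38) × 960×10^-6 = 4.002×10^-5 mol/L
α₀ = 1/(1 + K1/[H⁺] + K1K2/[H⁺]²) = 1/(1 + 10^+2.28 + 10^+0.54) = 0.005128
DIC = [CO2*]/α₀ = 4.002×10^-5 / 0.005128 = 7.804 mmol/L
CA = (α₁ + 2α₂)·DIC = (0.9771 + 2×0.01778) × 7.804 = 7.90 mmol/L

CA = 7.90 mmol/L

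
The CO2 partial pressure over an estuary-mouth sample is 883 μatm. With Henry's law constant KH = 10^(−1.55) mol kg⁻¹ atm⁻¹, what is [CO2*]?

KH = 10^(−1.55) = 2.818×10^-2 mol kg⁻¹ atm⁻¹
[CO2*] = KH · pCO2 = 2.818×10^-2 × 883×10^-6 atm = 2.49×10^-5 mol/kg

[CO2*] = 24.9 μmol/kg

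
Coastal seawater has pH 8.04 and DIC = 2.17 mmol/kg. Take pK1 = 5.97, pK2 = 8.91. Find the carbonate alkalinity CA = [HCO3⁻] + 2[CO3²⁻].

CA = [HCO3⁻] + 2[CO3²⁻] = (α₁ + 2α₂)·DIC
At pH 8.04: [H⁺]/K1 = 10^-2.07 = 0.0085114, K2/[H⁺] = 10^-0.87 = 0.13490
α₁ = 1/(1 + 0.0085114 + 0.13490) = 1/1.1434 = 0.8746; α₂ = α₁·K2/[H⁺] = 0.1180
α₁ + 2α₂ = 1.1105
CA = 1.1105 × 2.17 = 2.41 mmol/kg

CA = 2.41 mmol/kg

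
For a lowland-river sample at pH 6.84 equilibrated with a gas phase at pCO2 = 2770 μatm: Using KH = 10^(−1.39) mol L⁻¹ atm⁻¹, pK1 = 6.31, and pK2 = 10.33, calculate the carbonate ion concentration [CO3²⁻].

[CO2*] = KH · pCO2 = 10^(−1.39) × 2770×10^-6 = 1.128×10^-4 mol/L
α₀ = 1/(1 + K1/[H⁺] + K1K2/[H⁺]²) = 1/(1 + 10^+0.53 + 10^-2.96) = 0.2278
DIC = [CO2*]/α₀ = 1.128×10^-4 / 0.2278 = 0.4953 mmol/L
[CO3²⁻] = α₂·DIC; α₂ = 0.0002498, so [CO3²⁻] = 0.0002498 × 0.4953 = 0.000124 mmol/L = 0.124 μmol/L

[CO3²⁻] = 0.124 μmol/L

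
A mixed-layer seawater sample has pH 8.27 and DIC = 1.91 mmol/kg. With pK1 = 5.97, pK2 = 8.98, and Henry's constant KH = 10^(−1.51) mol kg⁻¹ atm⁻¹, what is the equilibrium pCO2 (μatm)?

pCO2 = 258 μatm

α₀ = 1 / (1 + K1/[H⁺] + K1K2/[H⁺]²) = 1 / (1 + 10^+2.30 + 10^+1.59)
   = 1 / (1 + 199.53 + 38.905) = 1/239.43 = 0.004177
[CO2*] = α₀ × DIC = 0.004177 × 1.91 = 0.007977 mmol/kg = 7.977 μmol/kg
pCO2 = [CO2*]/KH = 7.977×10^-6 / 3.090×10^-2 = 258 μatm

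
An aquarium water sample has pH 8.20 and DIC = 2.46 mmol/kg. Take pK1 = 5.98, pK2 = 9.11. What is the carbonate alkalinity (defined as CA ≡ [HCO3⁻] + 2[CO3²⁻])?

CA = 2.71 mmol/kg

CA = [HCO3⁻] + 2[CO3²⁻] = (α₁ + 2α₂)·DIC
At pH 8.20: [H⁺]/K1 = 10^-2.22 = 0.0060256, K2/[H⁺] = 10^-0.91 = 0.12303
α₁ = 1/(1 + 0.0060256 + 0.12303) = 1/1.1291 = 0.8857; α₂ = α₁·K2/[H⁺] = 0.1090
α₁ + 2α₂ = 1.1036
CA = 1.1036 × 2.46 = 2.71 mmol/kg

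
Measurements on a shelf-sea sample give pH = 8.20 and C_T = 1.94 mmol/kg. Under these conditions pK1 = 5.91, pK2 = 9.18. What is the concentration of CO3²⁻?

[CO3²⁻] = 0.183 mmol/kg

α₂ = 1 / (1 + [H⁺]/K2 + [H⁺]²/(K1K2)) = 1 / (1 + 10^+0.98 + 10^-1.31)
   = 1 / (1 + 9.5499 + 0.048978) = 1/10.599 = 0.09435
[CO3²⁻] = α₂ × DIC = 0.09435 × 1.94 = 0.183 mmol/kg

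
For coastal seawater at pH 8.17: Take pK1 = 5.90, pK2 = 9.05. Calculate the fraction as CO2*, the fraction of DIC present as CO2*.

α₀ = 0.00472

α₀ = 1 / (1 + K1/[H⁺] + K1K2/[H⁺]²) = 1 / (1 + 10^+2.27 + 10^+1.39)
   = 1 / (1 + 186.21 + 24.547) = 1/211.76 = 0.004722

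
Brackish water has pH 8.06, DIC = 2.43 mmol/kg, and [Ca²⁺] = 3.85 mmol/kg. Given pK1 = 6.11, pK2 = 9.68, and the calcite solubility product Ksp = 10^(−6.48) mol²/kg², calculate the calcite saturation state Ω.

α₂ = 1 / (1 + [H⁺]/K2 + [H⁺]²/(K1K2)) = 1 / (1 + 10^+1.62 + 10^-0.33)
   = 1 / (1 + 41.687 + 0.46774) = 1/43.155 = 0.02317
[CO3²⁻] = α₂ × DIC = 0.02317 × 2.43 = 0.05631 mmol/kg
Ksp = 10^(−6.48) = 3.311×10^-7
Ω = [Ca²⁺][CO3²⁻]/Ksp = (3.85×10^-3)(5.631×10^-5) / 3.311×10^-7 = 0.655

Ω = 0.655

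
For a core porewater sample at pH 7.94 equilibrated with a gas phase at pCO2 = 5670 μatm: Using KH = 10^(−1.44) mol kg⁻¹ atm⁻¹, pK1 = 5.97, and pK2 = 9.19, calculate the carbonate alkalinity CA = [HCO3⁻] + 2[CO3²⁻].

CA = 21.4 mmol/kg

[CO2*] = KH · pCO2 = 10^(−1.44) × 5670×10^-6 = 2.059×10^-4 mol/kg
α₀ = 1/(1 + K1/[H⁺] + K1K2/[H⁺]²) = 1/(1 + 10^+1.97 + 10^+0.72) = 0.01004
DIC = [CO2*]/α₀ = 2.059×10^-4 / 0.01004 = 20.50 mmol/kg
CA = (α₁ + 2α₂)·DIC = (0.9373 + 2×0.05271) × 20.50 = 21.4 mmol/kg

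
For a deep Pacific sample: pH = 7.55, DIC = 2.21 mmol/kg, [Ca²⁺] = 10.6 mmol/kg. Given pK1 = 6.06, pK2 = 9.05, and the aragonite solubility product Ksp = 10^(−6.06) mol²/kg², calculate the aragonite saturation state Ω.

α₂ = 1 / (1 + [H⁺]/K2 + [H⁺]²/(K1K2)) = 1 / (1 + 10^+1.50 + 10^+0.01)
   = 1 / (1 + 31.623 + 1.0233) = 1/33.646 = 0.02972
[CO3²⁻] = α₂ × DIC = 0.02972 × 2.21 = 0.06568 mmol/kg
Ksp = 10^(−6.06) = 8.710×10^-7
Ω = [Ca²⁺][CO3²⁻]/Ksp = (10.6×10^-3)(6.568×10^-5) / 8.710×10^-7 = 0.799

Ω = 0.799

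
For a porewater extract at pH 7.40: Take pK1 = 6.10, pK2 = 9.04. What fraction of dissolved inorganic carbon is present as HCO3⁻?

α₁ = 0.932

α₁ = 1 / (1 + [H⁺]/K1 + K2/[H⁺]) = 1 / (1 + 10^-1.30 + 10^-1.64)
   = 1 / (1 + 0.050119 + 0.022909) = 1/1.0730 = 0.9319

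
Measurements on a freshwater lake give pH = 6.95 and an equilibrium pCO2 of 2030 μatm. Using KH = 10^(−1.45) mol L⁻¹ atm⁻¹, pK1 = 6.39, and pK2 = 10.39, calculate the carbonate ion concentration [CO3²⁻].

[CO3²⁻] = 0.0950 μmol/L

[CO2*] = KH · pCO2 = 10^(−1.45) × 2030×10^-6 = 7.203×10^-5 mol/L
α₀ = 1/(1 + K1/[H⁺] + K1K2/[H⁺]²) = 1/(1 + 10^+0.56 + 10^-2.88) = 0.2159
DIC = [CO2*]/α₀ = 7.203×10^-5 / 0.2159 = 0.3336 mmol/L
[CO3²⁻] = α₂·DIC; α₂ = 0.0002846, so [CO3²⁻] = 0.0002846 × 0.3336 = 9.50×10^-5 mmol/L = 0.0950 μmol/L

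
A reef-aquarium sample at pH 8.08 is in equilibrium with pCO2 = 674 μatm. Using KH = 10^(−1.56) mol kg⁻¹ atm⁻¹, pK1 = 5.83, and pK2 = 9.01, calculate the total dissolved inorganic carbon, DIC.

DIC = 3.71 mmol/kg

[CO2*] = KH · pCO2 = 10^(−1.56) × 674×10^-6 = 1.856×10^-5 mol/kg
α₀ = 1/(1 + K1/[H⁺] + K1K2/[H⁺]²) = 1/(1 + 10^+2.25 + 10^+1.32) = 0.005007
DIC = [CO2*]/α₀ = 1.856×10^-5 / 0.005007 = 3.71 mmol/kg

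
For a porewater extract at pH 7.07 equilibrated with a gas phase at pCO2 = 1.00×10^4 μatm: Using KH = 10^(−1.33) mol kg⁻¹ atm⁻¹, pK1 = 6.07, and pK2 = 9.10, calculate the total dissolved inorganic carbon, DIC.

DIC = 5.19 mmol/kg

[CO2*] = KH · pCO2 = 10^(−1.33) × 1.00×10^4×10^-6 = 4.677×10^-4 mol/kg
α₀ = 1/(1 + K1/[H⁺] + K1K2/[H⁺]²) = 1/(1 + 10^+1.00 + 10^-1.03) = 0.09014
DIC = [CO2*]/α₀ = 4.677×10^-4 / 0.09014 = 5.19 mmol/kg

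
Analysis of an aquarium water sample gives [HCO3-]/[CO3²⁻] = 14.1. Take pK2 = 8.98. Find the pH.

pH = 7.83

From K2 = [H⁺][CO3²⁻]/[HCO3-]:  pH = pK2 − log₁₀([HCO3-]/[CO3²⁻])
log₁₀(14.1) = +1.149
pH = 8.98 − (+1.149) = 7.83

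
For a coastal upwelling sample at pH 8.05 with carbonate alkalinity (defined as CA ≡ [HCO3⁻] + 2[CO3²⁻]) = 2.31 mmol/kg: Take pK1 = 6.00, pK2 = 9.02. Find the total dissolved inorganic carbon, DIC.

CA = [HCO3⁻] + 2[CO3²⁻] = (α₁ + 2α₂)·DIC
At pH 8.05: [H⁺]/K1 = 10^-2.05 = 0.0089125, K2/[H⁺] = 10^-0.97 = 0.10715
α₁ = 1/(1 + 0.0089125 + 0.10715) = 1/1.1161 = 0.8960; α₂ = α₁·K2/[H⁺] = 0.09601
α₁ + 2α₂ = 1.0880
DIC = CA / (α₁ + 2α₂) = 2.31 / 1.0880 = 2.12 mmol/kg

DIC = 2.12 mmol/kg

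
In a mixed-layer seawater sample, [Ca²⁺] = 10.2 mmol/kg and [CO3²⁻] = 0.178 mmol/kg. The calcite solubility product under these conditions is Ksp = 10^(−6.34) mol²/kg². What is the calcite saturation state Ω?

Ksp = 10^(−6.34) = 4.571×10^-7
Ω = [Ca²⁺][CO3²⁻]/Ksp = (10.2×10^-3)(0.178×10^-3) / 4.571×10^-7 = 3.97

Ω = 3.97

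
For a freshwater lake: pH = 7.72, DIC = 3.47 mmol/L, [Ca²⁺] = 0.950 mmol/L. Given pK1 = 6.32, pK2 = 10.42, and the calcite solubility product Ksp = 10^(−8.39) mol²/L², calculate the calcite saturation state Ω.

Ω = 1.55

α₂ = 1 / (1 + [H⁺]/K2 + [H⁺]²/(K1K2)) = 1 / (1 + 10^+2.70 + 10^+1.30)
   = 1 / (1 + 501.19 + 19.953) = 1/522.14 = 0.001915
[CO3²⁻] = α₂ × DIC = 0.001915 × 3.47 = 0.006646 mmol/L = 6.646 μmol/L
Ksp = 10^(−8.39) = 4.074×10^-9
Ω = [Ca²⁺][CO3²⁻]/Ksp = (0.950×10^-3)(6.646×10^-6) / 4.074×10^-9 = 1.55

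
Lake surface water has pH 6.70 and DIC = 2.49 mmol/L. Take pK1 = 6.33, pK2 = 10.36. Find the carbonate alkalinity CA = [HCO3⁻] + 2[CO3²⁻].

CA = 1.75 mmol/L

CA = [HCO3⁻] + 2[CO3²⁻] = (α₁ + 2α₂)·DIC
At pH 6.70: [H⁺]/K1 = 10^-0.37 = 0.42658, K2/[H⁺] = 10^-3.66 = 0.00021878
α₁ = 1/(1 + 0.42658 + 0.00021878) = 1/1.4268 = 0.7009; α₂ = α₁·K2/[H⁺] = 0.0001533
α₁ + 2α₂ = 0.7012
CA = 0.7012 × 2.49 = 1.75 mmol/L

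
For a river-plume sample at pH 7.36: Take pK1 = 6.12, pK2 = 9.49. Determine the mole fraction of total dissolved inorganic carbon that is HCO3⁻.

α₁ = 1 / (1 + [H⁺]/K1 + K2/[H⁺]) = 1 / (1 + 10^-1.24 + 10^-2.13)
   = 1 / (1 + 0.057544 + 0.0074131) = 1/1.0650 = 0.9390

α₁ = 0.939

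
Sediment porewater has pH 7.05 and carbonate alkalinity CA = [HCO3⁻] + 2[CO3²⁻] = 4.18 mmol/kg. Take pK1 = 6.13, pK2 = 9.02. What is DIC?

CA = [HCO3⁻] + 2[CO3²⁻] = (α₁ + 2α₂)·DIC
At pH 7.05: [H⁺]/K1 = 10^-0.92 = 0.12023, K2/[H⁺] = 10^-1.97 = 0.010715
α₁ = 1/(1 + 0.12023 + 0.010715) = 1/1.1309 = 0.8842; α₂ = α₁·K2/[H⁺] = 0.009475
α₁ + 2α₂ = 0.9032
DIC = CA / (α₁ + 2α₂) = 4.18 / 0.9032 = 4.63 mmol/kg

DIC = 4.63 mmol/kg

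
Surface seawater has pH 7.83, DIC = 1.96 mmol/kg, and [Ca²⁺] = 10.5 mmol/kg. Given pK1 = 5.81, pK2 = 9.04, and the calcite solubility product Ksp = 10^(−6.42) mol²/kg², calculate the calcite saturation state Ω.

Ω = 3.12

α₂ = 1 / (1 + [H⁺]/K2 + [H⁺]²/(K1K2)) = 1 / (1 + 10^+1.21 + 10^-0.81)
   = 1 / (1 + 16.218 + 0.15488) = 1/17.373 = 0.05756
[CO3²⁻] = α₂ × DIC = 0.05756 × 1.96 = 0.1128 mmol/kg
Ksp = 10^(−6.42) = 3.802×10^-7
Ω = [Ca²⁺][CO3²⁻]/Ksp = (10.5×10^-3)(1.128×10^-4) / 3.802×10^-7 = 3.12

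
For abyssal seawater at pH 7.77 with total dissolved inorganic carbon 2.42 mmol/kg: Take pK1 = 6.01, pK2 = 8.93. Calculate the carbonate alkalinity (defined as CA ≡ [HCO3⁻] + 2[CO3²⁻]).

CA = [HCO3⁻] + 2[CO3²⁻] = (α₁ + 2α₂)·DIC
At pH 7.77: [H⁺]/K1 = 10^-1.76 = 0.017378, K2/[H⁺] = 10^-1.16 = 0.069183
α₁ = 1/(1 + 0.017378 + 0.069183) = 1/1.0866 = 0.9203; α₂ = α₁·K2/[H⁺] = 0.06367
α₁ + 2α₂ = 1.0477
CA = 1.0477 × 2.42 = 2.54 mmol/kg

CA = 2.54 mmol/kg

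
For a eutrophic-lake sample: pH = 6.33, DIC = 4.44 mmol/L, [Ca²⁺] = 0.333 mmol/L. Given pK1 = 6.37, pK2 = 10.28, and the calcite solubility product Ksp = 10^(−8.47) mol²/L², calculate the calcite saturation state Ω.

Ω = 0.0234

α₂ = 1 / (1 + [H⁺]/K2 + [H⁺]²/(K1K2)) = 1 / (1 + 10^+3.95 + 10^+3.99)
   = 1 / (1 + 8912.5 + 9772.4) = 1/1.8686×10^4 = 5.352×10^-5
[CO3²⁻] = α₂ × DIC = 5.352×10^-5 × 4.44 = 0.0002376 mmol/L = 0.2376 μmol/L
Ksp = 10^(−8.47) = 3.388×10^-9
Ω = [Ca²⁺][CO3²⁻]/Ksp = (0.333×10^-3)(2.376×10^-7) / 3.388×10^-9 = 0.0234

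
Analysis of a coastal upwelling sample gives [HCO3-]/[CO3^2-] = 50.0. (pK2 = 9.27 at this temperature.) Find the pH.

From K2 = [H⁺][CO3^2-]/[HCO3-]:  pH = pK2 − log₁₀([HCO3-]/[CO3^2-])
log₁₀(50.0) = +1.699
pH = 9.27 − (+1.699) = 7.57

pH = 7.57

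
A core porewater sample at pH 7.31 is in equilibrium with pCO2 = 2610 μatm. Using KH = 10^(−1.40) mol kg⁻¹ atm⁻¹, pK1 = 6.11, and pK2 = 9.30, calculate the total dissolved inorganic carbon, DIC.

DIC = 1.77 mmol/kg

[CO2*] = KH · pCO2 = 10^(−1.40) × 2610×10^-6 = 1.039×10^-4 mol/kg
α₀ = 1/(1 + K1/[H⁺] + K1K2/[H⁺]²) = 1/(1 + 10^+1.20 + 10^-0.79) = 0.05879
DIC = [CO2*]/α₀ = 1.039×10^-4 / 0.05879 = 1.77 mmol/kg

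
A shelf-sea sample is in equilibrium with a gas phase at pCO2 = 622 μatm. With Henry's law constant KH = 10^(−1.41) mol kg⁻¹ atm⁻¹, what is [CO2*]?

[CO2*] = 24.2 μmol/kg

KH = 10^(−1.41) = 3.890×10^-2 mol kg⁻¹ atm⁻¹
[CO2*] = KH · pCO2 = 3.890×10^-2 × 622×10^-6 atm = 2.42×10^-5 mol/kg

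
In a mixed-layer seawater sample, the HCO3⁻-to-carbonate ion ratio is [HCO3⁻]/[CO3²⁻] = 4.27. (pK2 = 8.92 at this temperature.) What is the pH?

pH = 8.29

From K2 = [H⁺][CO3²⁻]/[HCO3⁻]:  pH = pK2 − log₁₀([HCO3⁻]/[CO3²⁻])
log₁₀(4.27) = +0.630
pH = 8.92 − (+0.630) = 8.29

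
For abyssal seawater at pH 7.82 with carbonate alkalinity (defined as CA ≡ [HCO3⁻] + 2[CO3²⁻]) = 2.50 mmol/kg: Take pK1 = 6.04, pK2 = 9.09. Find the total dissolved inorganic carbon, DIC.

DIC = 2.42 mmol/kg

CA = [HCO3⁻] + 2[CO3²⁻] = (α₁ + 2α₂)·DIC
At pH 7.82: [H⁺]/K1 = 10^-1.78 = 0.016596, K2/[H⁺] = 10^-1.27 = 0.053703
α₁ = 1/(1 + 0.016596 + 0.053703) = 1/1.0703 = 0.9343; α₂ = α₁·K2/[H⁺] = 0.05018
α₁ + 2α₂ = 1.0347
DIC = CA / (α₁ + 2α₂) = 2.50 / 1.0347 = 2.42 mmol/kg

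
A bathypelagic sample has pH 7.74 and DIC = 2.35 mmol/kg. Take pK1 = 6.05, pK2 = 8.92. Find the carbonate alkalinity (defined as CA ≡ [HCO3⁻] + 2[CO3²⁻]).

CA = [HCO3⁻] + 2[CO3²⁻] = (α₁ + 2α₂)·DIC
At pH 7.74: [H⁺]/K1 = 10^-1.69 = 0.020417, K2/[H⁺] = 10^-1.18 = 0.066069
α₁ = 1/(1 + 0.020417 + 0.066069) = 1/1.0865 = 0.9204; α₂ = α₁·K2/[H⁺] = 0.06081
α₁ + 2α₂ = 1.0420
CA = 1.0420 × 2.35 = 2.45 mmol/kg

CA = 2.45 mmol/kg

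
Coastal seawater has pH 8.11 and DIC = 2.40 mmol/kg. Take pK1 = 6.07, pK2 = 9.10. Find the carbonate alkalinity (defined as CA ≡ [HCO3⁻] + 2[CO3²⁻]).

CA = [HCO3⁻] + 2[CO3²⁻] = (α₁ + 2α₂)·DIC
At pH 8.11: [H⁺]/K1 = 10^-2.04 = 0.0091201, K2/[H⁺] = 10^-0.99 = 0.10233
α₁ = 1/(1 + 0.0091201 + 0.10233) = 1/1.1114 = 0.8997; α₂ = α₁·K2/[H⁺] = 0.09207
α₁ + 2α₂ = 1.0839
CA = 1.0839 × 2.40 = 2.60 mmol/kg

CA = 2.60 mmol/kg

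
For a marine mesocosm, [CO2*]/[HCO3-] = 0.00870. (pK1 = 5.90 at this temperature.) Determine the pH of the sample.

From K1 = [H⁺][HCO3-]/[CO2*]:  pH = pK1 − log₁₀([CO2*]/[HCO3-])
log₁₀(0.00870) = -2.060
pH = 5.90 − (-2.060) = 7.96

pH = 7.96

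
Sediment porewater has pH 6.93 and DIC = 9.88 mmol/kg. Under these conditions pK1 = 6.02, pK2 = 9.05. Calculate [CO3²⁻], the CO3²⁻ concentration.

[CO3²⁻] = 0.0663 mmol/kg

α₂ = 1 / (1 + [H⁺]/K2 + [H⁺]²/(K1K2)) = 1 / (1 + 10^+2.12 + 10^+1.21)
   = 1 / (1 + 131.83 + 16.218) = 1/149.04 = 0.006709
[CO3²⁻] = α₂ × DIC = 0.006709 × 9.88 = 0.0663 mmol/kg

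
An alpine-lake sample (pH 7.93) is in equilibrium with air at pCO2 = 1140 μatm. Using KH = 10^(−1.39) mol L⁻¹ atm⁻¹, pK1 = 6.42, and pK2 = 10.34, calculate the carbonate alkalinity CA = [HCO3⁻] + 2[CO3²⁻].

CA = 1.51 mmol/L

[CO2*] = KH · pCO2 = 10^(−1.39) × 1140×10^-6 = 4.644×10^-5 mol/L
α₀ = 1/(1 + K1/[H⁺] + K1K2/[H⁺]²) = 1/(1 + 10^+1.51 + 10^-0.90) = 0.02986
DIC = [CO2*]/α₀ = 4.644×10^-5 / 0.02986 = 1.555 mmol/L
CA = (α₁ + 2α₂)·DIC = (0.9664 + 2×0.003760) × 1.555 = 1.51 mmol/L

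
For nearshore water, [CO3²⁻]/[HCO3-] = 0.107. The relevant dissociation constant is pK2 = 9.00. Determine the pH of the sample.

pH = 8.03

From K2 = [H⁺][CO3²⁻]/[HCO3-]:  pH = pK2 + log₁₀([CO3²⁻]/[HCO3-])
log₁₀(0.107) = -0.971
pH = 9.00 + (-0.971) = 8.03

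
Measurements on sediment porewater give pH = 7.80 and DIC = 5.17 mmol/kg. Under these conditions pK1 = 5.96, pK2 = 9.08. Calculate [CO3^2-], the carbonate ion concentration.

[CO3²⁻] = 0.254 mmol/kg

α₂ = 1 / (1 + [H⁺]/K2 + [H⁺]²/(K1K2)) = 1 / (1 + 10^+1.28 + 10^-0.56)
   = 1 / (1 + 19.055 + 0.27542) = 1/20.330 = 0.04919
[CO3²⁻] = α₂ × DIC = 0.04919 × 5.17 = 0.254 mmol/kg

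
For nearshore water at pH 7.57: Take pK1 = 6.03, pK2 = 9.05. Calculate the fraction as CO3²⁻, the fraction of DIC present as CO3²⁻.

α₂ = 0.0312

α₂ = 1 / (1 + [H⁺]/K2 + [H⁺]²/(K1K2)) = 1 / (1 + 10^+1.48 + 10^-0.06)
   = 1 / (1 + 30.200 + 0.87096) = 1/32.070 = 0.03118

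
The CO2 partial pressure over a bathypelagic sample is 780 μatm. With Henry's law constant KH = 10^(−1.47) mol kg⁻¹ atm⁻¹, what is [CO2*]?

[CO2*] = 26.4 μmol/kg

KH = 10^(−1.47) = 3.388×10^-2 mol kg⁻¹ atm⁻¹
[CO2*] = KH · pCO2 = 3.388×10^-2 × 780×10^-6 atm = 2.64×10^-5 mol/kg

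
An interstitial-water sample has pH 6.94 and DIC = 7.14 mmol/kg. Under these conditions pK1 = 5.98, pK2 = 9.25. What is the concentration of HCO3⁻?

[HCO3⁻] = 6.41 mmol/kg

α₁ = 1 / (1 + [H⁺]/K1 + K2/[H⁺]) = 1 / (1 + 10^-0.96 + 10^-2.31)
   = 1 / (1 + 0.10965 + 0.0048978) = 1/1.1145 = 0.8972
[HCO3⁻] = α₁ × DIC = 0.8972 × 7.14 = 6.41 mmol/kg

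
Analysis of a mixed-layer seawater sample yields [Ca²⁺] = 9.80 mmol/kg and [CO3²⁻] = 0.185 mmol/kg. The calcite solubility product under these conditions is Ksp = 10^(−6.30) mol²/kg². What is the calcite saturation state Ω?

Ω = 3.62

Ksp = 10^(−6.30) = 5.012×10^-7
Ω = [Ca²⁺][CO3²⁻]/Ksp = (9.80×10^-3)(0.185×10^-3) / 5.012×10^-7 = 3.62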